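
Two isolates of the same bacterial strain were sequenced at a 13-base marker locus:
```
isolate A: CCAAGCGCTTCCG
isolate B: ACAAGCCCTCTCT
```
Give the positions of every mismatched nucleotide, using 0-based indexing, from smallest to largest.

Scanning 0-based: 0: C/A; 6: G/C; 9: T/C; 10: C/T; 12: G/T.

0, 6, 9, 10, 12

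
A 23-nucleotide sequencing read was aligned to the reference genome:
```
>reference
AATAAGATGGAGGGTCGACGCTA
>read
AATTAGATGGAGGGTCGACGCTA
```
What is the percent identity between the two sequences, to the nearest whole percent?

Mismatch at position 4 (1-based): 1 of 23.
Identical positions: 22/23 = 95.65% → 96%.

96%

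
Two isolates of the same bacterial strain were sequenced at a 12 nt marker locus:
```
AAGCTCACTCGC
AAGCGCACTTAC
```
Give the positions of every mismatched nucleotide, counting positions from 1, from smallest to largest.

5, 10, 11

Differences at position 5 (T→G), position 10 (C→T), position 11 (G→A).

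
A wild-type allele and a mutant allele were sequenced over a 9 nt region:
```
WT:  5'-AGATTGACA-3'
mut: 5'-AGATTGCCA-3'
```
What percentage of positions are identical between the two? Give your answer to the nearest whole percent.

1 position differs (7), so 8 of 9 match: 8/9 = 88.89%.

89%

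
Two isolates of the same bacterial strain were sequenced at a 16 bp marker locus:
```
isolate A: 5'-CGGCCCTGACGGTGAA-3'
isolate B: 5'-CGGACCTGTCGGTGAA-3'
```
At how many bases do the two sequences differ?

Mismatches (1-based): base 4: C→A; base 9: A→T.

2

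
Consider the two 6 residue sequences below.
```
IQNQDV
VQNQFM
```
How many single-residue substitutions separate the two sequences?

3

Comparing position by position, 3 positions differ: 1 (I/V), 5 (D/F), 6 (V/M).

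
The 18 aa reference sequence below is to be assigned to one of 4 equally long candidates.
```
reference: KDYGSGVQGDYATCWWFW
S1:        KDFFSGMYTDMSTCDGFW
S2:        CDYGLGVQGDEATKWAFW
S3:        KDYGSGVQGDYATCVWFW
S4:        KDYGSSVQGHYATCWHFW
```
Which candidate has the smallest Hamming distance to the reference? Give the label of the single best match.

S3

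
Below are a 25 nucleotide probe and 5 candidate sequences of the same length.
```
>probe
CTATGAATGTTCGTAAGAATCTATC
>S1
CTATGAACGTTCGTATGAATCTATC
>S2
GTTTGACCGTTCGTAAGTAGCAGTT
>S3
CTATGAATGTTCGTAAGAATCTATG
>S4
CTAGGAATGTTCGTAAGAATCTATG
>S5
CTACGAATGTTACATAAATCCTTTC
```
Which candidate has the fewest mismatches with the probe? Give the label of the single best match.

S1 differs at 2 positions; S2 differs at 9 positions; S3 differs at 1 position; S4 differs at 2 positions; S5 differs at 9 positions. The closest is S3.

S3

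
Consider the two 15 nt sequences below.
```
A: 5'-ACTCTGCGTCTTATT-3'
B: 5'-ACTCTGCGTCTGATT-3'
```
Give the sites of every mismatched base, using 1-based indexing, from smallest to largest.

Differences at site 12 (T→G).

12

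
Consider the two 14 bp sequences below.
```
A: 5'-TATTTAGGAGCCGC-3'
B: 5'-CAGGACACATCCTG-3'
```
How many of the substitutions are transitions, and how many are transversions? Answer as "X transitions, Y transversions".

Mismatches (1-based):
base 1: T→C (pyrimidine→pyrimidine, transition)
base 3: T→G (pyrimidine→purine, transversion)
base 4: T→G (pyrimidine→purine, transversion)
base 5: T→A (pyrimidine→purine, transversion)
base 6: A→C (purine→pyrimidine, transversion)
base 7: G→A (purine→purine, transition)
base 8: G→C (purine→pyrimidine, transversion)
base 10: G→T (purine→pyrimidine, transversion)
base 13: G→T (purine→pyrimidine, transversion)
base 14: C→G (pyrimidine→purine, transversion)

2 transitions, 8 transversions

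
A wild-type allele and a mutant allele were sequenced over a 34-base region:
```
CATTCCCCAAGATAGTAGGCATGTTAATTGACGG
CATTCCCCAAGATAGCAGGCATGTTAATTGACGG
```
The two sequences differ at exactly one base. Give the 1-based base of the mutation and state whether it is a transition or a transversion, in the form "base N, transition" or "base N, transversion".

base 16, transition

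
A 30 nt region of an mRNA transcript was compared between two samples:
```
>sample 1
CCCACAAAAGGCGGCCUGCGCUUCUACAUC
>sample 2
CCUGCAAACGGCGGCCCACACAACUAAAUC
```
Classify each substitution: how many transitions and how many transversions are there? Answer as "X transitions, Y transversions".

5 transitions, 4 transversions

Mismatches (1-based):
position 3: C→U (pyrimidine→pyrimidine, transition)
position 4: A→G (purine→purine, transition)
position 9: A→C (purine→pyrimidine, transversion)
position 17: U→C (pyrimidine→pyrimidine, transition)
position 18: G→A (purine→purine, transition)
position 20: G→A (purine→purine, transition)
position 22: U→A (pyrimidine→purine, transversion)
position 23: U→A (pyrimidine→purine, transversion)
position 27: C→A (pyrimidine→purine, transversion)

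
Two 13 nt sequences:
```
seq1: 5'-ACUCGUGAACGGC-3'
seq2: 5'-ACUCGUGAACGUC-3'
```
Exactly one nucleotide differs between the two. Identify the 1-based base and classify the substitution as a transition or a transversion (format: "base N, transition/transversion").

The sequences differ only at base 12: G→U (purine→pyrimidine), a transversion.

base 12, transversion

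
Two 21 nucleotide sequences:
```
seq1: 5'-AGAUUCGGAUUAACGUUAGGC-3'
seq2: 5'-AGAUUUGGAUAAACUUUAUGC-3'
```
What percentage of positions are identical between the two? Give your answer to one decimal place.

81.0%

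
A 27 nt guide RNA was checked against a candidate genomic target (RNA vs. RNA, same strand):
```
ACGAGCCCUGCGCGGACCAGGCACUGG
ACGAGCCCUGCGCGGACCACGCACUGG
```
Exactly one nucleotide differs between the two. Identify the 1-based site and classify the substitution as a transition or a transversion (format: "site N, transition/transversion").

The sequences differ only at site 20: G→C (purine→pyrimidine), a transversion.

site 20, transversion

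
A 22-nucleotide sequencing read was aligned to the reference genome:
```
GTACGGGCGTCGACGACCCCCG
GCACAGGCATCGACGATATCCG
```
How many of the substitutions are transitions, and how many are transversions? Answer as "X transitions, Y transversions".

5 transitions, 1 transversion

Mismatches (1-based):
base 2: T→C (pyrimidine→pyrimidine, transition)
base 5: G→A (purine→purine, transition)
base 9: G→A (purine→purine, transition)
base 17: C→T (pyrimidine→pyrimidine, transition)
base 18: C→A (pyrimidine→purine, transversion)
base 19: C→T (pyrimidine→pyrimidine, transition)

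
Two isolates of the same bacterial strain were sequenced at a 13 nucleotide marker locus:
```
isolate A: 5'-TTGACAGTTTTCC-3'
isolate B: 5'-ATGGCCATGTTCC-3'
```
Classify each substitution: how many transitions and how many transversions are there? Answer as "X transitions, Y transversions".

2 transitions, 3 transversions

Mismatches (1-based):
site 1: T→A (pyrimidine→purine, transversion)
site 4: A→G (purine→purine, transition)
site 6: A→C (purine→pyrimidine, transversion)
site 7: G→A (purine→purine, transition)
site 9: T→G (pyrimidine→purine, transversion)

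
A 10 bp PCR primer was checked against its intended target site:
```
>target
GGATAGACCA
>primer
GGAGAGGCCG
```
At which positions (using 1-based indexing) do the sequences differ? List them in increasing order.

4, 7, 10

Differences at position 4 (T→G), position 7 (A→G), position 10 (A→G).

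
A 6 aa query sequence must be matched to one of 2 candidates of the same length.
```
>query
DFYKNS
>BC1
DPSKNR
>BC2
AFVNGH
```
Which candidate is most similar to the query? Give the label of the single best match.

BC1

BC1 differs at 3 positions; BC2 differs at 5 positions. The closest is BC1.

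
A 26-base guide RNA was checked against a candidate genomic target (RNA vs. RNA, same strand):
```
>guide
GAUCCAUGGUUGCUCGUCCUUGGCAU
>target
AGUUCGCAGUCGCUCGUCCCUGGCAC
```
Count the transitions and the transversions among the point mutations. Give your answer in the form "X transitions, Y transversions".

Transitions (purine↔purine or pyrimidine↔pyrimidine): 1 G→A, 2 A→G, 4 C→U, 6 A→G, 7 U→C, 8 G→A, 11 U→C, 20 U→C, 26 U→C.
Transversions (purine↔pyrimidine): none.

9 transitions, 0 transversions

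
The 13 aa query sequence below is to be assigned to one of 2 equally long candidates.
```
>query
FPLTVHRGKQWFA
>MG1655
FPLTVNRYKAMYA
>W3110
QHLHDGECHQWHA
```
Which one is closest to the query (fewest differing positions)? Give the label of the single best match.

MG1655 differs at 5 positions; W3110 differs at 9 positions. The closest is MG1655.

MG1655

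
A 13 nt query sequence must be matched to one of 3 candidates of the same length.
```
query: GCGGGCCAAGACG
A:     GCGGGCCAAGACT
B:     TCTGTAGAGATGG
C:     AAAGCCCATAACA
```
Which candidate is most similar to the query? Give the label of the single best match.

A

Hamming distances to query — A: 1; B: 9; C: 7.
Smallest is A with 1 mismatch.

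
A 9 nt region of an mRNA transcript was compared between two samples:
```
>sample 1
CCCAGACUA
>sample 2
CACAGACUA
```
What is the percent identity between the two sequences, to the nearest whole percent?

1 position differs (2), so 8 of 9 match: 8/9 = 88.89%.

89%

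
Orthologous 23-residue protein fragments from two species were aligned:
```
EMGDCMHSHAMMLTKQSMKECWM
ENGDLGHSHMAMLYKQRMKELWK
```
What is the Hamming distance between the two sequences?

9

Comparing position by position, 9 residues differ: 2 (M/N), 5 (C/L), 6 (M/G), 10 (A/M), 11 (M/A), 14 (T/Y), 17 (S/R), 21 (C/L), 23 (M/K).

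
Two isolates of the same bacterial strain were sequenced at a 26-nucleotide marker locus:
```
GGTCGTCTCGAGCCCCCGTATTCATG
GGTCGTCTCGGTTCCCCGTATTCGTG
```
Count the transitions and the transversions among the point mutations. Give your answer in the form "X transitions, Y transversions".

Transitions (purine↔purine or pyrimidine↔pyrimidine): 11 A→G, 13 C→T, 24 A→G.
Transversions (purine↔pyrimidine): 12 G→T.

3 transitions, 1 transversion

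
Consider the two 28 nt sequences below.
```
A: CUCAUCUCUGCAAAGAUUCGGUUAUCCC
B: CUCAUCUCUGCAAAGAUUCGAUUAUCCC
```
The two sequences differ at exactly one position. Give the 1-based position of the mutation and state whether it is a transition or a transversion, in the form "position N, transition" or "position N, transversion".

position 21, transition

The sequences differ only at position 21: G→A (purine→purine), a transition.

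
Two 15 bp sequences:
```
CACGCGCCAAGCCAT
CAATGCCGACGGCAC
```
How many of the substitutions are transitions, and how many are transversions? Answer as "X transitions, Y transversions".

1 transition, 7 transversions

Transitions (purine↔purine or pyrimidine↔pyrimidine): 15 T→C.
Transversions (purine↔pyrimidine): 3 C→A, 4 G→T, 5 C→G, 6 G→C, 8 C→G, 10 A→C, 12 C→G.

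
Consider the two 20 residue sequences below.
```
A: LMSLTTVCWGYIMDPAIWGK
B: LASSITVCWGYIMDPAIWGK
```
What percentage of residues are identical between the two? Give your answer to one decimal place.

85.0%

3 positions differ (2, 4, 5), so 17 of 20 match: 17/20 = 85%.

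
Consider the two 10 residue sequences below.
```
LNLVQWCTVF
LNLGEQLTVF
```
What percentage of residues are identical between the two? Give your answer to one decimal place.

60.0%

4 positions differ (4, 5, 6, 7), so 6 of 10 match: 6/10 = 60%.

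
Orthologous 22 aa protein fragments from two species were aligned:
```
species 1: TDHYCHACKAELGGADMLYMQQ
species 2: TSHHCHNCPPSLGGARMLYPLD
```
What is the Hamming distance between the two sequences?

10

The sequences differ at residues 2, 4, 7, 9, 10, 11, 16, 20, 21, 22 (1-based) — 10 in total.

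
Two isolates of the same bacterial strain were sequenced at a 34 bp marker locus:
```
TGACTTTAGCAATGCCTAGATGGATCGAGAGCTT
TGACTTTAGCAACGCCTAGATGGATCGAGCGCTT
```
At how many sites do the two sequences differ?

Mismatches (1-based): site 13: T→C; site 30: A→C.

2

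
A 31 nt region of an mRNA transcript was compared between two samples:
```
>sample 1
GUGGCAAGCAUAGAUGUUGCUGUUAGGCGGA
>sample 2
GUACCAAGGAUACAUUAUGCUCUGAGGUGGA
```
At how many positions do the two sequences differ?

9

Comparing position by position, 9 positions differ: 3 (G/A), 4 (G/C), 9 (C/G), 13 (G/C), 16 (G/U), 17 (U/A), 22 (G/C), 24 (U/G), 28 (C/U).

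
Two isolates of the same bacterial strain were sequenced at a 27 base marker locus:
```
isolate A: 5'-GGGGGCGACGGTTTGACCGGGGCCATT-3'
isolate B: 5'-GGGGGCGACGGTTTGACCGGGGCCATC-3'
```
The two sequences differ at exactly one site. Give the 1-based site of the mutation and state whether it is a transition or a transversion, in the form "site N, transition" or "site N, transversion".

site 27, transition

Site 27 changes T→C. T is a pyrimidine and C is a pyrimidine, so this is a transition.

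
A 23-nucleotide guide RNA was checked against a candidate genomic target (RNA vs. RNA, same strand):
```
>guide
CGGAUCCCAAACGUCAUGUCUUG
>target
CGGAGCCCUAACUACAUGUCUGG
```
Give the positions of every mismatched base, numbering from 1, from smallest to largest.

5, 9, 13, 14, 22

Differences at position 5 (U→G), position 9 (A→U), position 13 (G→U), position 14 (U→A), position 22 (U→G).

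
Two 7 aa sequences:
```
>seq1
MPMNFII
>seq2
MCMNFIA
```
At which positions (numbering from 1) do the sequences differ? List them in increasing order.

2, 7

Differences at position 2 (P→C), position 7 (I→A).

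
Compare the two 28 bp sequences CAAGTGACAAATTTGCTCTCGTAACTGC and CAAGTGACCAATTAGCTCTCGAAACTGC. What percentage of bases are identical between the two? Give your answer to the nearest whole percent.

89%

Mismatches at positions 9, 14, 22 (1-based): 3 of 28.
Identical positions: 25/28 = 89.29% → 89%.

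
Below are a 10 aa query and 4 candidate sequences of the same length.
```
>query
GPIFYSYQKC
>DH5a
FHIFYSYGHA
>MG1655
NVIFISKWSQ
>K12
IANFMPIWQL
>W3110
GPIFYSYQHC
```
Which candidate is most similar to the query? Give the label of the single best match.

W3110

DH5a differs at 5 residues; MG1655 differs at 7 residues; K12 differs at 9 residues; W3110 differs at 1 residue. The closest is W3110.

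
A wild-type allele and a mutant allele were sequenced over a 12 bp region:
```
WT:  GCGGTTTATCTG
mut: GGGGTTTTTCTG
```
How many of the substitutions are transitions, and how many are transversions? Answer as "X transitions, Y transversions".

Transitions (purine↔purine or pyrimidine↔pyrimidine): none.
Transversions (purine↔pyrimidine): 2 C→G, 8 A→T.

0 transitions, 2 transversions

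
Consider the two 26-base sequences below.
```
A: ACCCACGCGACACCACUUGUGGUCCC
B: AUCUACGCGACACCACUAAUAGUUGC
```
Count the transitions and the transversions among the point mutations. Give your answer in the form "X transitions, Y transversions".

Transitions (purine↔purine or pyrimidine↔pyrimidine): 2 C→U, 4 C→U, 19 G→A, 21 G→A, 24 C→U.
Transversions (purine↔pyrimidine): 18 U→A, 25 C→G.

5 transitions, 2 transversions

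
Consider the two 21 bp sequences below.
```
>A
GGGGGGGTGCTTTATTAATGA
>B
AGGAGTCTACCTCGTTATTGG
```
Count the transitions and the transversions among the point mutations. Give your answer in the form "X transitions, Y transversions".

7 transitions, 3 transversions

Transitions (purine↔purine or pyrimidine↔pyrimidine): 1 G→A, 4 G→A, 9 G→A, 11 T→C, 13 T→C, 14 A→G, 21 A→G.
Transversions (purine↔pyrimidine): 6 G→T, 7 G→C, 18 A→T.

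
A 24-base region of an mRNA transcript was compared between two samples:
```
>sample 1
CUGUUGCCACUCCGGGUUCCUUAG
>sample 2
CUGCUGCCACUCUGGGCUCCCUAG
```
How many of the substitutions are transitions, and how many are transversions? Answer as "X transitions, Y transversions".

Mismatches (1-based):
site 4: U→C (pyrimidine→pyrimidine, transition)
site 13: C→U (pyrimidine→pyrimidine, transition)
site 17: U→C (pyrimidine→pyrimidine, transition)
site 21: U→C (pyrimidine→pyrimidine, transition)

4 transitions, 0 transversions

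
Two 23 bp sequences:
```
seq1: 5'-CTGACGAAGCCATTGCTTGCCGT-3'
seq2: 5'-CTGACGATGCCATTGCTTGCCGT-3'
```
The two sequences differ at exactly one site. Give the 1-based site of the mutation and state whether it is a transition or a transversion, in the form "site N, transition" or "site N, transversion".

site 8, transversion

The sequences differ only at site 8: A→T (purine→pyrimidine), a transversion.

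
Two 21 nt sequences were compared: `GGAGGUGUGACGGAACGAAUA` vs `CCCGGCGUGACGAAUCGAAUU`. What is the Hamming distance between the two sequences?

7

Comparing position by position, 7 positions differ: 1 (G/C), 2 (G/C), 3 (A/C), 6 (U/C), 13 (G/A), 15 (A/U), 21 (A/U).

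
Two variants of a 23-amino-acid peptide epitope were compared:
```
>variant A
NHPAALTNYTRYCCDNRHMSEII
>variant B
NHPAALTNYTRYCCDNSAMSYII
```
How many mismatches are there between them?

Comparing position by position, 3 positions differ: 17 (R/S), 18 (H/A), 21 (E/Y).

3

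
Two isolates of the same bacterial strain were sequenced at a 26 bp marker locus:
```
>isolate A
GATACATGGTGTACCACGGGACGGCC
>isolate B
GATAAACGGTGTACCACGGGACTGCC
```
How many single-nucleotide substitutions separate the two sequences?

The sequences differ at positions 5, 7, 23 (1-based) — 3 in total.

3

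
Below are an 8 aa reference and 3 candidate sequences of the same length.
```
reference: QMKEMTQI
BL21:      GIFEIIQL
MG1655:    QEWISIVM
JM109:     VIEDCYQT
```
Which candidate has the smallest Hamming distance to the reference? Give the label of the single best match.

Hamming distances to reference — BL21: 6; MG1655: 7; JM109: 7.
Smallest is BL21 with 6 mismatches.

BL21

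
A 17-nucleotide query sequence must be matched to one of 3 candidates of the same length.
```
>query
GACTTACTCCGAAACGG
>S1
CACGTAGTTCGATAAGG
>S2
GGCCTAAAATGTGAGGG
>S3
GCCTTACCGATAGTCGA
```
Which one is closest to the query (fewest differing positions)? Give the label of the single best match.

S1

S1 differs at 6 positions; S2 differs at 9 positions; S3 differs at 8 positions. The closest is S1.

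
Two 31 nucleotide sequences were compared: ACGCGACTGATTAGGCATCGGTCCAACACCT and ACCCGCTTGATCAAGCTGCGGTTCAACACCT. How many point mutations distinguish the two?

8

The sequences differ at sites 3, 6, 7, 12, 14, 17, 18, 23 (1-based) — 8 in total.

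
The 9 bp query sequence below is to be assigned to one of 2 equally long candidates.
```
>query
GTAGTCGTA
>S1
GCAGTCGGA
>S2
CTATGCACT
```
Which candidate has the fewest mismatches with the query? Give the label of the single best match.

S1

S1 differs at 2 sites; S2 differs at 6 sites. The closest is S1.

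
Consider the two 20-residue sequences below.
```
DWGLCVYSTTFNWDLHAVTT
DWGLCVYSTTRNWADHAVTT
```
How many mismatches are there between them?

3

The sequences differ at positions 11, 14, 15 (1-based) — 3 in total.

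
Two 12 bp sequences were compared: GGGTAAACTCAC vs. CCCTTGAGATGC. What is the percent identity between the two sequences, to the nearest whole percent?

25%

9 positions differ (1, 2, 3, 5, 6, 8, 9, 10, 11), so 3 of 12 match: 3/12 = 25%.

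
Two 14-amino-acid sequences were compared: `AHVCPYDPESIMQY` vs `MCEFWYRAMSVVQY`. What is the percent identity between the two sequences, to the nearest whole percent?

Mismatches at positions 1, 2, 3, 4, 5, 7, 8, 9, 11, 12 (1-based): 10 of 14.
Identical positions: 4/14 = 28.57% → 29%.

29%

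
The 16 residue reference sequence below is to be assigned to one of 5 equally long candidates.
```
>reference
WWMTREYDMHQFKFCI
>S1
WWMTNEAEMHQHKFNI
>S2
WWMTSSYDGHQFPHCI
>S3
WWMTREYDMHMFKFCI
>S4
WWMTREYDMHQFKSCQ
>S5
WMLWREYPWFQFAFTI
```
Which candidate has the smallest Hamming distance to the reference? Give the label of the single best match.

S1 differs at 5 residues; S2 differs at 5 residues; S3 differs at 1 residue; S4 differs at 2 residues; S5 differs at 8 residues. The closest is S3.

S3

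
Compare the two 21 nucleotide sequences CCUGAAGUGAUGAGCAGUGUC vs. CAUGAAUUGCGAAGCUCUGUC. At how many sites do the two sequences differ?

7

The sequences differ at sites 2, 7, 10, 11, 12, 16, 17 (1-based) — 7 in total.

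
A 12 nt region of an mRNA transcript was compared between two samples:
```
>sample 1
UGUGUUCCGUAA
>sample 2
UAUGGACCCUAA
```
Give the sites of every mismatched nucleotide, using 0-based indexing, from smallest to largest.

1, 4, 5, 8

Differences at site 1 (G→A), site 4 (U→G), site 5 (U→A), site 8 (G→C).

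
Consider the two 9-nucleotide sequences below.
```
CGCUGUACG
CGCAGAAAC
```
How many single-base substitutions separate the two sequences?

The sequences differ at bases 4, 6, 8, 9 (1-based) — 4 in total.

4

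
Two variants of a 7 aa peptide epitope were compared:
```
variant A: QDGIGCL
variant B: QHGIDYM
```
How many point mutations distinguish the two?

4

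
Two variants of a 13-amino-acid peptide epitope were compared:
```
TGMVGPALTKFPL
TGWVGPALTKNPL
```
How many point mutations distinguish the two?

2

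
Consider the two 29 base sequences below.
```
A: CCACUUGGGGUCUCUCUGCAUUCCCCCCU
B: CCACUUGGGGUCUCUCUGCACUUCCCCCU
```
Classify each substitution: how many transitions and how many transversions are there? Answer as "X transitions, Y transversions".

Mismatches (1-based):
position 21: U→C (pyrimidine→pyrimidine, transition)
position 23: C→U (pyrimidine→pyrimidine, transition)

2 transitions, 0 transversions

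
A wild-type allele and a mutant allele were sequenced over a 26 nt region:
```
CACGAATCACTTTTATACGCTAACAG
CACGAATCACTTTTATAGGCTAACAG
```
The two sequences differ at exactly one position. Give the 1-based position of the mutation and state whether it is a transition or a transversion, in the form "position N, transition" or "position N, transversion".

The sequences differ only at position 18: C→G (pyrimidine→purine), a transversion.

position 18, transversion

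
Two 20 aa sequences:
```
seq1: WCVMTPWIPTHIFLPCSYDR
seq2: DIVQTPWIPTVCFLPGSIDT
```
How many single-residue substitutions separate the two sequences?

Comparing position by position, 8 positions differ: 1 (W/D), 2 (C/I), 4 (M/Q), 11 (H/V), 12 (I/C), 16 (C/G), 18 (Y/I), 20 (R/T).

8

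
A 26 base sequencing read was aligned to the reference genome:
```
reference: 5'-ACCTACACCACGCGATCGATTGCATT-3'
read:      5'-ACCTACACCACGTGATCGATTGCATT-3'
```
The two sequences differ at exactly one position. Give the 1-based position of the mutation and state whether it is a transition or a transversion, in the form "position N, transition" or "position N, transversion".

Position 13 changes C→T. C is a pyrimidine and T is a pyrimidine, so this is a transition.

position 13, transition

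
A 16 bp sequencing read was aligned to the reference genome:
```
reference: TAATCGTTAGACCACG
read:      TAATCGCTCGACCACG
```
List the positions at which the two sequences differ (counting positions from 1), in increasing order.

Scanning 1-based: 7: T/C; 9: A/C.

7, 9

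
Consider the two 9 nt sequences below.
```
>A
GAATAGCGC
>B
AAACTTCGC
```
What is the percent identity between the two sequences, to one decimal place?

55.6%

4 positions differ (1, 4, 5, 6), so 5 of 9 match: 5/9 = 55.56%.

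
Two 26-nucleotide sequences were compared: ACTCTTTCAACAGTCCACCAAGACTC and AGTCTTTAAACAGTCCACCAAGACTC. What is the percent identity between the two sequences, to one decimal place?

2 positions differ (2, 8), so 24 of 26 match: 24/26 = 92.31%.

92.3%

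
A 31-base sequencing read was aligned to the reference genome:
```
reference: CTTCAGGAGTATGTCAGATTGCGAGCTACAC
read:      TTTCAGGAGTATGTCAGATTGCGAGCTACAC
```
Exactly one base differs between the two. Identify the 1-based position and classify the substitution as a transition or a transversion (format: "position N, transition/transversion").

position 1, transition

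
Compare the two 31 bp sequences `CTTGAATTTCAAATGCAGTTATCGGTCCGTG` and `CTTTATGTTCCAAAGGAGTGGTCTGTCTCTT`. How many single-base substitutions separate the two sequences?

Comparing position by position, 12 positions differ: 4 (G/T), 6 (A/T), 7 (T/G), 11 (A/C), 14 (T/A), 16 (C/G), 20 (T/G), 21 (A/G), 24 (G/T), 28 (C/T), 29 (G/C), 31 (G/T).

12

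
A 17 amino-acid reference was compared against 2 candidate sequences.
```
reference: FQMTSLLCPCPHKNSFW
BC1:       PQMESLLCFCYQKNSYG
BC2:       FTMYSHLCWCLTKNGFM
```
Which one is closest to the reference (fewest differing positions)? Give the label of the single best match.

BC1

Hamming distances to reference — BC1: 7; BC2: 8.
Smallest is BC1 with 7 mismatches.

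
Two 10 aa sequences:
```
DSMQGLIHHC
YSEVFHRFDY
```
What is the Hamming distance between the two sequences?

9

The sequences differ at positions 1, 3, 4, 5, 6, 7, 8, 9, 10 (1-based) — 9 in total.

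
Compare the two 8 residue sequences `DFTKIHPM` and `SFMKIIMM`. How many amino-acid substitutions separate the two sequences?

4

The sequences differ at residues 1, 3, 6, 7 (1-based) — 4 in total.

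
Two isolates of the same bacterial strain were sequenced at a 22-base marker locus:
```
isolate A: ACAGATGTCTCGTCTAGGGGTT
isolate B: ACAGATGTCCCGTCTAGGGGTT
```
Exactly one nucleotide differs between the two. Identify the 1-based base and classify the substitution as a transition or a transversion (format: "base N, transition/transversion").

The sequences differ only at base 10: T→C (pyrimidine→pyrimidine), a transition.

base 10, transition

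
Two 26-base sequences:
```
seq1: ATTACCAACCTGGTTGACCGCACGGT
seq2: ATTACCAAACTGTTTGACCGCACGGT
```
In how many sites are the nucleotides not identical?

2

The sequences differ at sites 9, 13 (1-based) — 2 in total.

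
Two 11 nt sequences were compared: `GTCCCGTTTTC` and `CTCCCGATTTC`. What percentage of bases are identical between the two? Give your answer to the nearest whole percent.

82%

Mismatches at positions 1, 7 (1-based): 2 of 11.
Identical positions: 9/11 = 81.82% → 82%.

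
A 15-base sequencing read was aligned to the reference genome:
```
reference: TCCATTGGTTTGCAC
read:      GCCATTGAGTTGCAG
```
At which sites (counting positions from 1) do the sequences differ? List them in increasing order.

1, 8, 9, 15

Scanning 1-based: 1: T/G; 8: G/A; 9: T/G; 15: C/G.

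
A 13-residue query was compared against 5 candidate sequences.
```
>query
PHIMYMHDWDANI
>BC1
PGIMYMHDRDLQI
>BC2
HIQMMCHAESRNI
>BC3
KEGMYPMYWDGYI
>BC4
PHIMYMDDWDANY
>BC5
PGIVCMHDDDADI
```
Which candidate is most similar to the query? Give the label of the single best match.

BC4

BC1 differs at 4 positions; BC2 differs at 9 positions; BC3 differs at 8 positions; BC4 differs at 2 positions; BC5 differs at 5 positions. The closest is BC4.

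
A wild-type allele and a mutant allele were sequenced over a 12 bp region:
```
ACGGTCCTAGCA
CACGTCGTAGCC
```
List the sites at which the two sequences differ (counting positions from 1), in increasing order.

1, 2, 3, 7, 12

Scanning 1-based: 1: A/C; 2: C/A; 3: G/C; 7: C/G; 12: A/C.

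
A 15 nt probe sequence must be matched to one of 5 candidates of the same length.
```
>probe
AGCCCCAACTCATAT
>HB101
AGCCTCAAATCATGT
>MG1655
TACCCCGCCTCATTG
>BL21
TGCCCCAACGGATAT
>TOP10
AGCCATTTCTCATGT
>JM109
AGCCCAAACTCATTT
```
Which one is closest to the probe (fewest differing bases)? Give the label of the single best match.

HB101 differs at 3 bases; MG1655 differs at 6 bases; BL21 differs at 3 bases; TOP10 differs at 5 bases; JM109 differs at 2 bases. The closest is JM109.

JM109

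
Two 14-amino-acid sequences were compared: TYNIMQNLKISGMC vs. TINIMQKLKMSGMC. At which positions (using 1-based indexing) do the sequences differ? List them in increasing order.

2, 7, 10

Scanning 1-based: 2: Y/I; 7: N/K; 10: I/M.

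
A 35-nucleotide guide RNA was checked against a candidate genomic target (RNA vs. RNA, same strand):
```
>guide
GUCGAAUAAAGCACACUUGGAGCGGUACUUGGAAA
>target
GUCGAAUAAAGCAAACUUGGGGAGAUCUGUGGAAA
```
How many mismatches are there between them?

7

Mismatches (1-based): site 14: C→A; site 21: A→G; site 23: C→A; site 25: G→A; site 27: A→C; site 28: C→U; site 29: U→G.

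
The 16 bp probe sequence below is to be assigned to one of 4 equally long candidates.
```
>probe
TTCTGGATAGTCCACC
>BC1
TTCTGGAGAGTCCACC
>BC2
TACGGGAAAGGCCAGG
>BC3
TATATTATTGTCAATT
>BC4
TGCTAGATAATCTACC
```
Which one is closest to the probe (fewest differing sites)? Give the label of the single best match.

BC1

Hamming distances to probe — BC1: 1; BC2: 6; BC3: 9; BC4: 4.
Smallest is BC1 with 1 mismatch.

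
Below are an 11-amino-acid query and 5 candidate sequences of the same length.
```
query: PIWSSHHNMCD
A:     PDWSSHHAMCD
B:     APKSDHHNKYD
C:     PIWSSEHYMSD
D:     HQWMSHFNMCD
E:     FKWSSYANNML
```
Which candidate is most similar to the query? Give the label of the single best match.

A

Hamming distances to query — A: 2; B: 6; C: 3; D: 4; E: 7.
Smallest is A with 2 mismatches.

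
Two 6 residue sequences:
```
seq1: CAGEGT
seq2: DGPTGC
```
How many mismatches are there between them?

5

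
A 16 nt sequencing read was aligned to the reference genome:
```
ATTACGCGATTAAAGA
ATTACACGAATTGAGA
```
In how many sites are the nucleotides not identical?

4

Comparing position by position, 4 sites differ: 6 (G/A), 10 (T/A), 12 (A/T), 13 (A/G).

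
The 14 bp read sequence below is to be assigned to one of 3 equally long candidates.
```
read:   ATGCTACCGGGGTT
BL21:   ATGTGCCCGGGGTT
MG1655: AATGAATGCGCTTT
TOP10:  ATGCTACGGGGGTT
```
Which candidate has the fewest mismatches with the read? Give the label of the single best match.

BL21 differs at 3 sites; MG1655 differs at 9 sites; TOP10 differs at 1 site. The closest is TOP10.

TOP10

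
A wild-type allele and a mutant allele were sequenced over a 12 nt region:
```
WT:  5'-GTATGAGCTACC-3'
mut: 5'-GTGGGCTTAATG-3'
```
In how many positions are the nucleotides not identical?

Comparing position by position, 8 positions differ: 3 (A/G), 4 (T/G), 6 (A/C), 7 (G/T), 8 (C/T), 9 (T/A), 11 (C/T), 12 (C/G).

8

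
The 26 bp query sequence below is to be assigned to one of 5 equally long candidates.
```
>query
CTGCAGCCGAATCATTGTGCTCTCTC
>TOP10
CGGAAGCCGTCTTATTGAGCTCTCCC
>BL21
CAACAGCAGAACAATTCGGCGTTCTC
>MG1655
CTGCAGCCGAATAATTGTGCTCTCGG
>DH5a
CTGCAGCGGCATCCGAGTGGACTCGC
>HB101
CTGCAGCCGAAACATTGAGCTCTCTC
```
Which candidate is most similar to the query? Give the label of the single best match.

TOP10 differs at 7 sites; BL21 differs at 9 sites; MG1655 differs at 3 sites; DH5a differs at 8 sites; HB101 differs at 2 sites. The closest is HB101.

HB101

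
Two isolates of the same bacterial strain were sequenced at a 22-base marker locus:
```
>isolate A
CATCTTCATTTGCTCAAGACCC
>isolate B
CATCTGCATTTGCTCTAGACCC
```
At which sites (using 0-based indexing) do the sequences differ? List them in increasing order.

5, 15

Scanning 0-based: 5: T/G; 15: A/T.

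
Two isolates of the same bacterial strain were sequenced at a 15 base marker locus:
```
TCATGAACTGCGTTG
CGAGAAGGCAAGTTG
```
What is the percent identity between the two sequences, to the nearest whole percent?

40%

9 positions differ (1, 2, 4, 5, 7, 8, 9, 10, 11), so 6 of 15 match: 6/15 = 40%.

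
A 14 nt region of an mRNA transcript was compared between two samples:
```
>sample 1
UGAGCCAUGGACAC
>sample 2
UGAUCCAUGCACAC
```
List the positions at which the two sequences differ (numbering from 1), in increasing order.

4, 10

Differences at position 4 (G→U), position 10 (G→C).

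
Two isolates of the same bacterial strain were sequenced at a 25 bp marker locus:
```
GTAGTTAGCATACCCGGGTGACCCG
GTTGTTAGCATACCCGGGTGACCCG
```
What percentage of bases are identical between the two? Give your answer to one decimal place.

1 position differs (3), so 24 of 25 match: 24/25 = 96%.

96.0%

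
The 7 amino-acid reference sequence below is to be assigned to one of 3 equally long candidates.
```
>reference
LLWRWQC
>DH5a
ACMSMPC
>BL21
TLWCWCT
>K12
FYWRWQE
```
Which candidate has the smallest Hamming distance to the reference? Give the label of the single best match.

DH5a differs at 6 residues; BL21 differs at 4 residues; K12 differs at 3 residues. The closest is K12.

K12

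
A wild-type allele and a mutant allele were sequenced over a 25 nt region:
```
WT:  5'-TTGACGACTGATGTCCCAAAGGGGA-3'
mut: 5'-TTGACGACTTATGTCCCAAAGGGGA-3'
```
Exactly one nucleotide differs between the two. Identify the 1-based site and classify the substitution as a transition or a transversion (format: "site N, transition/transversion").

site 10, transversion

The sequences differ only at site 10: G→T (purine→pyrimidine), a transversion.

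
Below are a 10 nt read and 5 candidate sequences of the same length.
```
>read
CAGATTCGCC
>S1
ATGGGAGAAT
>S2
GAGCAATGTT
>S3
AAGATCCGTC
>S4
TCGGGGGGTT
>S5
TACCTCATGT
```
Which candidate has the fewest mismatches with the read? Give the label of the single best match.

Hamming distances to read — S1: 9; S2: 7; S3: 3; S4: 8; S5: 8.
Smallest is S3 with 3 mismatches.

S3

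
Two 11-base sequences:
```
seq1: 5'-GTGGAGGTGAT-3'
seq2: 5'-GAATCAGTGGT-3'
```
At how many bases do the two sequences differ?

6

Comparing position by position, 6 bases differ: 2 (T/A), 3 (G/A), 4 (G/T), 5 (A/C), 6 (G/A), 10 (A/G).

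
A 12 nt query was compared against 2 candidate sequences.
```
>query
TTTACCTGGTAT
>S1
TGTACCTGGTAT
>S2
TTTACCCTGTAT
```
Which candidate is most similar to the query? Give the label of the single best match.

Hamming distances to query — S1: 1; S2: 2.
Smallest is S1 with 1 mismatch.

S1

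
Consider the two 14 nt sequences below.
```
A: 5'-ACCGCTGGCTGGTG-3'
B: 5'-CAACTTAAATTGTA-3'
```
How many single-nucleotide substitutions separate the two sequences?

10

The sequences differ at positions 1, 2, 3, 4, 5, 7, 8, 9, 11, 14 (1-based) — 10 in total.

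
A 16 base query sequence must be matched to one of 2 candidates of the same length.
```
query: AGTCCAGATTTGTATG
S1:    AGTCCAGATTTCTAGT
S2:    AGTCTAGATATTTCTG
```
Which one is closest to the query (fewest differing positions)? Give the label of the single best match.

S1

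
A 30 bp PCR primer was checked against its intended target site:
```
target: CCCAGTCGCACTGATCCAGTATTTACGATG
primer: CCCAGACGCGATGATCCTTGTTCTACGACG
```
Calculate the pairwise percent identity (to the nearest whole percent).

Mismatches at positions 6, 10, 11, 18, 19, 20, 21, 23, 29 (1-based): 9 of 30.
Identical positions: 21/30 = 70% → 70%.

70%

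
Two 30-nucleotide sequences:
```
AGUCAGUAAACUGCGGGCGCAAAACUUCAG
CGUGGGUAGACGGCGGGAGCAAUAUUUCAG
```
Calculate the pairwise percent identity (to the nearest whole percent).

Mismatches at positions 1, 4, 5, 9, 12, 18, 23, 25 (1-based): 8 of 30.
Identical positions: 22/30 = 73.33% → 73%.

73%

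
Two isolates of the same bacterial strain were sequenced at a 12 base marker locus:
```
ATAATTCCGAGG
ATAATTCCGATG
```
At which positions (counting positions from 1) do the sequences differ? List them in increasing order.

11

Differences at position 11 (G→T).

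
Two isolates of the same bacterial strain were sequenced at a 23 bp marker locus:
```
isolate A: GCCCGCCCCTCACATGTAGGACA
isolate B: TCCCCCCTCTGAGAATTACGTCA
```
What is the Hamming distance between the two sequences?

9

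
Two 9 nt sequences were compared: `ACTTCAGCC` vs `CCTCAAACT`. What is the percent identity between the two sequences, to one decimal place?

44.4%

5 positions differ (1, 4, 5, 7, 9), so 4 of 9 match: 4/9 = 44.44%.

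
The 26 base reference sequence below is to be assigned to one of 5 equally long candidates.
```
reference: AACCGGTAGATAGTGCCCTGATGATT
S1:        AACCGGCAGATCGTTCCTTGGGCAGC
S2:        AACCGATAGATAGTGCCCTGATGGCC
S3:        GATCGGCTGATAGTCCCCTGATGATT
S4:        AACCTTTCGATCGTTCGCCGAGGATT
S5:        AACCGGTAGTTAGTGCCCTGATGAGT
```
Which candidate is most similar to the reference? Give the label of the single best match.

S5

S1 differs at 9 positions; S2 differs at 4 positions; S3 differs at 5 positions; S4 differs at 8 positions; S5 differs at 2 positions. The closest is S5.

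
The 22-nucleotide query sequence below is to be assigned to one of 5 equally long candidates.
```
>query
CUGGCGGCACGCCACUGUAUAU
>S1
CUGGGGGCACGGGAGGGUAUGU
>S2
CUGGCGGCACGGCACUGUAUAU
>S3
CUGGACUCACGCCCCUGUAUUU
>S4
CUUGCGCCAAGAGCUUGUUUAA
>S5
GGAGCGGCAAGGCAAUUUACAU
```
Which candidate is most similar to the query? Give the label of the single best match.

S2

Hamming distances to query — S1: 6; S2: 1; S3: 5; S4: 9; S5: 8.
Smallest is S2 with 1 mismatch.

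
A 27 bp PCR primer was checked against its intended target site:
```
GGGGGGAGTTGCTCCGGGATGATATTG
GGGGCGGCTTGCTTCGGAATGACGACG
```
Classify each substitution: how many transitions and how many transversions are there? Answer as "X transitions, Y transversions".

Mismatches (1-based):
site 5: G→C (purine→pyrimidine, transversion)
site 7: A→G (purine→purine, transition)
site 8: G→C (purine→pyrimidine, transversion)
site 14: C→T (pyrimidine→pyrimidine, transition)
site 18: G→A (purine→purine, transition)
site 23: T→C (pyrimidine→pyrimidine, transition)
site 24: A→G (purine→purine, transition)
site 25: T→A (pyrimidine→purine, transversion)
site 26: T→C (pyrimidine→pyrimidine, transition)

6 transitions, 3 transversions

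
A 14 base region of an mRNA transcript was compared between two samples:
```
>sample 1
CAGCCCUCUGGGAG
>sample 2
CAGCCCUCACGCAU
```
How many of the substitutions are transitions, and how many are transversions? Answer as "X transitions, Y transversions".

0 transitions, 4 transversions

Transitions (purine↔purine or pyrimidine↔pyrimidine): none.
Transversions (purine↔pyrimidine): 9 U→A, 10 G→C, 12 G→C, 14 G→U.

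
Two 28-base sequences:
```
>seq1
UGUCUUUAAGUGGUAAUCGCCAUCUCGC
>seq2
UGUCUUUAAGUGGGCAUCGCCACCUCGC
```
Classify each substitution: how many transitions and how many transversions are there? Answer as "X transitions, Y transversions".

1 transition, 2 transversions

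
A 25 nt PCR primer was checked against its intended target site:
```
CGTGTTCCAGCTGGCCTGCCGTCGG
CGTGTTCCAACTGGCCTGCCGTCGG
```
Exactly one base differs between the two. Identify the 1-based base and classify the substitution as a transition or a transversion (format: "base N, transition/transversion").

The sequences differ only at base 10: G→A (purine→purine), a transition.

base 10, transition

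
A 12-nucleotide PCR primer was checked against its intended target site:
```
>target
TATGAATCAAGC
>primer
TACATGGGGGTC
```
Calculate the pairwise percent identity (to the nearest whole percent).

9 positions differ (3, 4, 5, 6, 7, 8, 9, 10, 11), so 3 of 12 match: 3/12 = 25%.

25%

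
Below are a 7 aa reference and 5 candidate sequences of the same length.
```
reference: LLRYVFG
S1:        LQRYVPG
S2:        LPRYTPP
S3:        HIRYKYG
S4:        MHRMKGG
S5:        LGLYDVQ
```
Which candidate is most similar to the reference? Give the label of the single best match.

S1

Hamming distances to reference — S1: 2; S2: 4; S3: 4; S4: 5; S5: 5.
Smallest is S1 with 2 mismatches.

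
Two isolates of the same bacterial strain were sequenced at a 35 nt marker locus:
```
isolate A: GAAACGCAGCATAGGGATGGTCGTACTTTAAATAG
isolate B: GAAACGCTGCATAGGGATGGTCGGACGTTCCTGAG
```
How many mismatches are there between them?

Comparing position by position, 7 positions differ: 8 (A/T), 24 (T/G), 27 (T/G), 30 (A/C), 31 (A/C), 32 (A/T), 33 (T/G).

7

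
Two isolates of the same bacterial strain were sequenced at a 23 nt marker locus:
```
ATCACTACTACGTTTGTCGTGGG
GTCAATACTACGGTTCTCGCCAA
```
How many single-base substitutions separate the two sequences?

8

The sequences differ at positions 1, 5, 13, 16, 20, 21, 22, 23 (1-based) — 8 in total.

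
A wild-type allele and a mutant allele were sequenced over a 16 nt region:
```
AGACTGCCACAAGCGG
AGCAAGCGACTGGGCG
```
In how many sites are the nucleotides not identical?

8

Comparing position by position, 8 sites differ: 3 (A/C), 4 (C/A), 5 (T/A), 8 (C/G), 11 (A/T), 12 (A/G), 14 (C/G), 15 (G/C).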